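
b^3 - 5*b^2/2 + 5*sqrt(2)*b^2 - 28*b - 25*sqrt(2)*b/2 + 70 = (b - 5/2)*(b - 2*sqrt(2))*(b + 7*sqrt(2))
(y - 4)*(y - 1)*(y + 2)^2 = y^4 - y^3 - 12*y^2 - 4*y + 16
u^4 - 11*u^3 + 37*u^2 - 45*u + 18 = (u - 6)*(u - 3)*(u - 1)^2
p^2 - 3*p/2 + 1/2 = (p - 1)*(p - 1/2)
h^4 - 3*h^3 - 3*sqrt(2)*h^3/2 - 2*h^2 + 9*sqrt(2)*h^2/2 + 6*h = h*(h - 3)*(h - 2*sqrt(2))*(h + sqrt(2)/2)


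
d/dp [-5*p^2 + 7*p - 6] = 7 - 10*p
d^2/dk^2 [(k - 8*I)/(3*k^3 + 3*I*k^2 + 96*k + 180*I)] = 2*((k - 8*I)*(3*k^2 + 2*I*k + 32)^2 - (3*k^2 + 2*I*k + (k - 8*I)*(3*k + I) + 32)*(k^3 + I*k^2 + 32*k + 60*I))/(3*(k^3 + I*k^2 + 32*k + 60*I)^3)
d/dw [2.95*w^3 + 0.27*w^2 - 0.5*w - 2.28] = 8.85*w^2 + 0.54*w - 0.5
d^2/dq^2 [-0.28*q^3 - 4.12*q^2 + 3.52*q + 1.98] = -1.68*q - 8.24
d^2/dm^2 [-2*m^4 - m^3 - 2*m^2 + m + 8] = -24*m^2 - 6*m - 4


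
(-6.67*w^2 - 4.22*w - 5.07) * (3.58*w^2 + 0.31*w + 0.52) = -23.8786*w^4 - 17.1753*w^3 - 22.9272*w^2 - 3.7661*w - 2.6364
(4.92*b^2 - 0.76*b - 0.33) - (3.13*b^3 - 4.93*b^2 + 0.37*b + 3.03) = -3.13*b^3 + 9.85*b^2 - 1.13*b - 3.36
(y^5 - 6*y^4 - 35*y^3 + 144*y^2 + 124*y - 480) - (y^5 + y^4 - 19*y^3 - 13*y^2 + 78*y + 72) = -7*y^4 - 16*y^3 + 157*y^2 + 46*y - 552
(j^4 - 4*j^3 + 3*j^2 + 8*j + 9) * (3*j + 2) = 3*j^5 - 10*j^4 + j^3 + 30*j^2 + 43*j + 18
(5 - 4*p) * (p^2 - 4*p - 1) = -4*p^3 + 21*p^2 - 16*p - 5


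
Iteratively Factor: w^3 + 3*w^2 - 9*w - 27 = (w + 3)*(w^2 - 9) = (w - 3)*(w + 3)*(w + 3)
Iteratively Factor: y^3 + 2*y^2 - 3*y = (y - 1)*(y^2 + 3*y) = (y - 1)*(y + 3)*(y)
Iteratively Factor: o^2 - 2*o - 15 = (o + 3)*(o - 5)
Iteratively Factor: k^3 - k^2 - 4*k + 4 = (k + 2)*(k^2 - 3*k + 2) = (k - 2)*(k + 2)*(k - 1)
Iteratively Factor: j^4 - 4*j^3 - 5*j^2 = (j)*(j^3 - 4*j^2 - 5*j) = j*(j - 5)*(j^2 + j) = j*(j - 5)*(j + 1)*(j)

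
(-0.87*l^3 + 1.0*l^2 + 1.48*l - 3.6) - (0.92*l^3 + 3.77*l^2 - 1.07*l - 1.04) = -1.79*l^3 - 2.77*l^2 + 2.55*l - 2.56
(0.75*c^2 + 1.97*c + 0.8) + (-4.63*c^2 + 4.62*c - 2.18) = -3.88*c^2 + 6.59*c - 1.38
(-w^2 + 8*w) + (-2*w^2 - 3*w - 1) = -3*w^2 + 5*w - 1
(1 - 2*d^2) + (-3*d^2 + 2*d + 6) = -5*d^2 + 2*d + 7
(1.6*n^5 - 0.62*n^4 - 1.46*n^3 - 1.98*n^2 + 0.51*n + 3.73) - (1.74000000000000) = 1.6*n^5 - 0.62*n^4 - 1.46*n^3 - 1.98*n^2 + 0.51*n + 1.99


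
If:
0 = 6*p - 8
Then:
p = 4/3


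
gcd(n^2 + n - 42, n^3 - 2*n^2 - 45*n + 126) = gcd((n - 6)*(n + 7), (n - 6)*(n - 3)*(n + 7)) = n^2 + n - 42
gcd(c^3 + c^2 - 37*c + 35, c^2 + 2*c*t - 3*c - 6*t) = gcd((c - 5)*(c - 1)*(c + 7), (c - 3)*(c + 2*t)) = 1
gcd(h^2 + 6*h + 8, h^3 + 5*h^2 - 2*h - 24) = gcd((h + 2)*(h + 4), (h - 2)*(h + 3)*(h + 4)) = h + 4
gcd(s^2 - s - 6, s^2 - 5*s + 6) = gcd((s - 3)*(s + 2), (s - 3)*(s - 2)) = s - 3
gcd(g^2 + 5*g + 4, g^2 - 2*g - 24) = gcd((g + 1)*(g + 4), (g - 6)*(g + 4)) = g + 4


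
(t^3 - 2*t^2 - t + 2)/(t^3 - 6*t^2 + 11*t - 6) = (t + 1)/(t - 3)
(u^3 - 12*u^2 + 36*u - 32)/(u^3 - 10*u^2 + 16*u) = (u - 2)/u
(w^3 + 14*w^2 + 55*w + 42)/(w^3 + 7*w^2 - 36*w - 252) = (w + 1)/(w - 6)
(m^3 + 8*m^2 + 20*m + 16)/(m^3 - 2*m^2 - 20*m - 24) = (m + 4)/(m - 6)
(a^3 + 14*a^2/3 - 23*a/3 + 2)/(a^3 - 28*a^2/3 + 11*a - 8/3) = (a + 6)/(a - 8)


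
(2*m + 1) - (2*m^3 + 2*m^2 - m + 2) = -2*m^3 - 2*m^2 + 3*m - 1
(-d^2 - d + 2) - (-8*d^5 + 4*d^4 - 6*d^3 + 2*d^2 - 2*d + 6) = 8*d^5 - 4*d^4 + 6*d^3 - 3*d^2 + d - 4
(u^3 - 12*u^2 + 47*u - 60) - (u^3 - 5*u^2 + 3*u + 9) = -7*u^2 + 44*u - 69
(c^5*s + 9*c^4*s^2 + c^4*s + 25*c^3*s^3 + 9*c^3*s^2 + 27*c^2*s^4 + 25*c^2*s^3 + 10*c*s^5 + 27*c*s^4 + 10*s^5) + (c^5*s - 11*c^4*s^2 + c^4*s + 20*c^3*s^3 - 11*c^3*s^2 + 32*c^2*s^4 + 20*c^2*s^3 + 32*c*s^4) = 2*c^5*s - 2*c^4*s^2 + 2*c^4*s + 45*c^3*s^3 - 2*c^3*s^2 + 59*c^2*s^4 + 45*c^2*s^3 + 10*c*s^5 + 59*c*s^4 + 10*s^5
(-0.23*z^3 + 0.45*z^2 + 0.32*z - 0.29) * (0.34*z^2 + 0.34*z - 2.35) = -0.0782*z^5 + 0.0748*z^4 + 0.8023*z^3 - 1.0473*z^2 - 0.8506*z + 0.6815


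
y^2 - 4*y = y*(y - 4)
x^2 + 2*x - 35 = (x - 5)*(x + 7)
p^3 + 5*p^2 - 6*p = p*(p - 1)*(p + 6)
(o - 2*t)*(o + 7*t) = o^2 + 5*o*t - 14*t^2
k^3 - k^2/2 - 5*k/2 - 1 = (k - 2)*(k + 1/2)*(k + 1)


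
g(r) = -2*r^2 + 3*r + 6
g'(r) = 3 - 4*r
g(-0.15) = 5.50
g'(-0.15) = 3.60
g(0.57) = 7.06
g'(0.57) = 0.72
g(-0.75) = 2.62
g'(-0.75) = 6.00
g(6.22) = -52.72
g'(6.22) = -21.88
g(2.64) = -0.02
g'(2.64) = -7.56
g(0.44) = 6.93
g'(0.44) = 1.24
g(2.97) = -2.73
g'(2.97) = -8.88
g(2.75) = -0.88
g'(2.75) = -8.00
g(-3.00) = -21.00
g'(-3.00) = 15.00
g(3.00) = -3.00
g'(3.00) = -9.00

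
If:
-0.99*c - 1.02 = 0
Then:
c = -1.03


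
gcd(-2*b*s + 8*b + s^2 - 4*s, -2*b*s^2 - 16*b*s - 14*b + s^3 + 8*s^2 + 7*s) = -2*b + s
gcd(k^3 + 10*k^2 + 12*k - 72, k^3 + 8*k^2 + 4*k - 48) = k^2 + 4*k - 12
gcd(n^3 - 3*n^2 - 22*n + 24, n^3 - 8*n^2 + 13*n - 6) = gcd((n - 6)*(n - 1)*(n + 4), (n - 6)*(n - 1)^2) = n^2 - 7*n + 6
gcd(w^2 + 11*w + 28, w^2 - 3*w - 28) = w + 4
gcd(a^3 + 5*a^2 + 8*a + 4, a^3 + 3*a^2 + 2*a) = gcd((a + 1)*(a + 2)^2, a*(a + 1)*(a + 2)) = a^2 + 3*a + 2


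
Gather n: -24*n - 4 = -24*n - 4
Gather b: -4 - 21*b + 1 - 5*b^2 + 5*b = -5*b^2 - 16*b - 3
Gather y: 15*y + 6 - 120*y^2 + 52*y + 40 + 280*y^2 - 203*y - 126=160*y^2 - 136*y - 80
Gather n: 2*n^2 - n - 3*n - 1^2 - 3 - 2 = 2*n^2 - 4*n - 6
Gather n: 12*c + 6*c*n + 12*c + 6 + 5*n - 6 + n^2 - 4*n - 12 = 24*c + n^2 + n*(6*c + 1) - 12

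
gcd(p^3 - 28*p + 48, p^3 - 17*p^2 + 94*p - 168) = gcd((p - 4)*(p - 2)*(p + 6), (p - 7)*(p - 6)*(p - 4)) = p - 4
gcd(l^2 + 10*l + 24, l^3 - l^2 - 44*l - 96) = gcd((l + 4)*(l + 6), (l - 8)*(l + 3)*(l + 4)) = l + 4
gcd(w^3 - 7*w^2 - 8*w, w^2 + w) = w^2 + w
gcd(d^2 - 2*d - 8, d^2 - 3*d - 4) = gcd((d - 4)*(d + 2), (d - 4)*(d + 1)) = d - 4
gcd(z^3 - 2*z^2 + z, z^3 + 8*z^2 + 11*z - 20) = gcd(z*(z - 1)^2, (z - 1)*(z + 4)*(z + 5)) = z - 1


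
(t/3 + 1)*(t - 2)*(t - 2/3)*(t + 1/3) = t^4/3 + 2*t^3/9 - 59*t^2/27 + 16*t/27 + 4/9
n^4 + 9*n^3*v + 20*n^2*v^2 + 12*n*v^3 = n*(n + v)*(n + 2*v)*(n + 6*v)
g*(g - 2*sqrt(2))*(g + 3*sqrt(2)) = g^3 + sqrt(2)*g^2 - 12*g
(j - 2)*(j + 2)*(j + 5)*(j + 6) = j^4 + 11*j^3 + 26*j^2 - 44*j - 120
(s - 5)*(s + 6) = s^2 + s - 30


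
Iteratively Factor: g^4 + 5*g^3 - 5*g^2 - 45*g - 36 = (g + 1)*(g^3 + 4*g^2 - 9*g - 36) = (g + 1)*(g + 3)*(g^2 + g - 12) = (g - 3)*(g + 1)*(g + 3)*(g + 4)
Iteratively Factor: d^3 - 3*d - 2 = (d + 1)*(d^2 - d - 2) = (d + 1)^2*(d - 2)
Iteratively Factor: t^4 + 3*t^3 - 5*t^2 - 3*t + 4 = (t - 1)*(t^3 + 4*t^2 - t - 4) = (t - 1)^2*(t^2 + 5*t + 4) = (t - 1)^2*(t + 1)*(t + 4)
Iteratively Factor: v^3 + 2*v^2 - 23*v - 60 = (v - 5)*(v^2 + 7*v + 12) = (v - 5)*(v + 4)*(v + 3)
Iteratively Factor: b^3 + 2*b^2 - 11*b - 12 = (b + 1)*(b^2 + b - 12) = (b - 3)*(b + 1)*(b + 4)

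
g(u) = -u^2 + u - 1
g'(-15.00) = 31.00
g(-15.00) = -241.00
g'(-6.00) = 13.00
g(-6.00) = -43.00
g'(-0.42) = 1.84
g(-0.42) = -1.60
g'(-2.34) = 5.68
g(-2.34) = -8.82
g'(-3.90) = 8.80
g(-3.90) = -20.11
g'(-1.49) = 3.98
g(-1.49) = -4.71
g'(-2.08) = 5.16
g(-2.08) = -7.41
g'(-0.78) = 2.56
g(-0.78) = -2.39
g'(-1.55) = 4.10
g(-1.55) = -4.95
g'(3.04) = -5.08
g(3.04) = -7.20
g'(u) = 1 - 2*u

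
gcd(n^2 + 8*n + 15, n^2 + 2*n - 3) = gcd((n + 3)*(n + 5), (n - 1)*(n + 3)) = n + 3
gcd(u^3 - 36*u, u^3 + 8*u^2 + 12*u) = u^2 + 6*u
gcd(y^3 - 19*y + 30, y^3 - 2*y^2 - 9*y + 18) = y^2 - 5*y + 6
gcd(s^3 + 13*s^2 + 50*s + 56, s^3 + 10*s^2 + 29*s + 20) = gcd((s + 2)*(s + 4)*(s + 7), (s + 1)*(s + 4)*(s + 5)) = s + 4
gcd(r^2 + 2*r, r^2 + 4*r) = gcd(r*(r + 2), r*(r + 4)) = r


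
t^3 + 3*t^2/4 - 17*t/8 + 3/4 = (t - 3/4)*(t - 1/2)*(t + 2)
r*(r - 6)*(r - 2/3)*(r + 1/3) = r^4 - 19*r^3/3 + 16*r^2/9 + 4*r/3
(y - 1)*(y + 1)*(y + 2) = y^3 + 2*y^2 - y - 2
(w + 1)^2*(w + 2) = w^3 + 4*w^2 + 5*w + 2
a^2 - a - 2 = (a - 2)*(a + 1)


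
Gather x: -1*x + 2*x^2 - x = 2*x^2 - 2*x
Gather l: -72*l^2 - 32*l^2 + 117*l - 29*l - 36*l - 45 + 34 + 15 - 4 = -104*l^2 + 52*l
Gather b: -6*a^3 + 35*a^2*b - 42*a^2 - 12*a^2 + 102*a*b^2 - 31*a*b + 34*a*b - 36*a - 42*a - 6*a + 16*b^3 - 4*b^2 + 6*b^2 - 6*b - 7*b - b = -6*a^3 - 54*a^2 - 84*a + 16*b^3 + b^2*(102*a + 2) + b*(35*a^2 + 3*a - 14)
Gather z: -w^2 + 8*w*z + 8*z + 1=-w^2 + z*(8*w + 8) + 1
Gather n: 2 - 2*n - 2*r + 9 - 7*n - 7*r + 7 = -9*n - 9*r + 18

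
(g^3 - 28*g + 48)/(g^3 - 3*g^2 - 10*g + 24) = (g + 6)/(g + 3)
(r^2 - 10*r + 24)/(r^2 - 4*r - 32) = (-r^2 + 10*r - 24)/(-r^2 + 4*r + 32)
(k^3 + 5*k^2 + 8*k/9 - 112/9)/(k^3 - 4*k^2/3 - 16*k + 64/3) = (k + 7/3)/(k - 4)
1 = 1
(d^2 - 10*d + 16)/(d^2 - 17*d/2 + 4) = 2*(d - 2)/(2*d - 1)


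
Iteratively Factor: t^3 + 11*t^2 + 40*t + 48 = (t + 4)*(t^2 + 7*t + 12) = (t + 3)*(t + 4)*(t + 4)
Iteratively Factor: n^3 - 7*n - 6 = (n + 1)*(n^2 - n - 6) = (n + 1)*(n + 2)*(n - 3)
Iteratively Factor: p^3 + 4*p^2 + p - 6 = (p + 3)*(p^2 + p - 2) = (p + 2)*(p + 3)*(p - 1)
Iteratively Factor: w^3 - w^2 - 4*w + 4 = (w - 1)*(w^2 - 4) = (w - 1)*(w + 2)*(w - 2)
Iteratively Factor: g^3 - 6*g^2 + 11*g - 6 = (g - 3)*(g^2 - 3*g + 2) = (g - 3)*(g - 2)*(g - 1)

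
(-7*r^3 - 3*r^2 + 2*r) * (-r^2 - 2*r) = 7*r^5 + 17*r^4 + 4*r^3 - 4*r^2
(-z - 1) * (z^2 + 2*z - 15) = -z^3 - 3*z^2 + 13*z + 15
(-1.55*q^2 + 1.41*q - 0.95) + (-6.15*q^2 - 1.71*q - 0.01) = -7.7*q^2 - 0.3*q - 0.96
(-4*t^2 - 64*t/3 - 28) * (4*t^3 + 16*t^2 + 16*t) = -16*t^5 - 448*t^4/3 - 1552*t^3/3 - 2368*t^2/3 - 448*t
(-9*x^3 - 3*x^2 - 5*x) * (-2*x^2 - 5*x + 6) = 18*x^5 + 51*x^4 - 29*x^3 + 7*x^2 - 30*x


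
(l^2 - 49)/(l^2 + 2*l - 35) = (l - 7)/(l - 5)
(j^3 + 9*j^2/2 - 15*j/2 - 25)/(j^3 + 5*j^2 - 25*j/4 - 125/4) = 2*(j + 2)/(2*j + 5)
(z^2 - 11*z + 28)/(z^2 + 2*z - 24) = (z - 7)/(z + 6)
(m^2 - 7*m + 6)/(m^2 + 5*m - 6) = (m - 6)/(m + 6)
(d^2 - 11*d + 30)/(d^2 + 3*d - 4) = (d^2 - 11*d + 30)/(d^2 + 3*d - 4)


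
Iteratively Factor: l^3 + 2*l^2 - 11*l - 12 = (l + 4)*(l^2 - 2*l - 3) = (l + 1)*(l + 4)*(l - 3)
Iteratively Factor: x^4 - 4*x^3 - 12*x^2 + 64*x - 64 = (x - 2)*(x^3 - 2*x^2 - 16*x + 32) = (x - 2)*(x + 4)*(x^2 - 6*x + 8) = (x - 2)^2*(x + 4)*(x - 4)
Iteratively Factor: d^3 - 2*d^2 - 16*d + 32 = (d - 4)*(d^2 + 2*d - 8) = (d - 4)*(d - 2)*(d + 4)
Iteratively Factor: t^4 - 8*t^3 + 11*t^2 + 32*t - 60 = (t - 2)*(t^3 - 6*t^2 - t + 30) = (t - 5)*(t - 2)*(t^2 - t - 6) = (t - 5)*(t - 2)*(t + 2)*(t - 3)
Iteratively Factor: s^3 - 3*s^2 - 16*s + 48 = (s + 4)*(s^2 - 7*s + 12) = (s - 3)*(s + 4)*(s - 4)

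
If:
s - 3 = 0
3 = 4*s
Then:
No Solution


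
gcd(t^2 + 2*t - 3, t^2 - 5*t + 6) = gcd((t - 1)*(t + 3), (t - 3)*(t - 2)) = 1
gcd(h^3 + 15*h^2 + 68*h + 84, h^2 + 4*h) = 1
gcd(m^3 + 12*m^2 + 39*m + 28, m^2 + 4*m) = m + 4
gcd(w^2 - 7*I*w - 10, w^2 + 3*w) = 1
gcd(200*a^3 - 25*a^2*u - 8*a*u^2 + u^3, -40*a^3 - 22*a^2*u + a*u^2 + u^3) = -5*a + u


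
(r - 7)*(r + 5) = r^2 - 2*r - 35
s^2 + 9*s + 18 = (s + 3)*(s + 6)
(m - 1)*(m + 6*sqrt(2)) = m^2 - m + 6*sqrt(2)*m - 6*sqrt(2)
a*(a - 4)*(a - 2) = a^3 - 6*a^2 + 8*a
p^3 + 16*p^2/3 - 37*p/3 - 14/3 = (p - 2)*(p + 1/3)*(p + 7)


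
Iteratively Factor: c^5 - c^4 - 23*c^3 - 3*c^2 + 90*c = (c - 5)*(c^4 + 4*c^3 - 3*c^2 - 18*c) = (c - 5)*(c + 3)*(c^3 + c^2 - 6*c) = (c - 5)*(c + 3)^2*(c^2 - 2*c) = (c - 5)*(c - 2)*(c + 3)^2*(c)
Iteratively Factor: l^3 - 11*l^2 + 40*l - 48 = (l - 4)*(l^2 - 7*l + 12) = (l - 4)*(l - 3)*(l - 4)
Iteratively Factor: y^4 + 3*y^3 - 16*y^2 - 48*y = (y + 3)*(y^3 - 16*y) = (y - 4)*(y + 3)*(y^2 + 4*y) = y*(y - 4)*(y + 3)*(y + 4)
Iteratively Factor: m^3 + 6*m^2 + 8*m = (m + 2)*(m^2 + 4*m) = (m + 2)*(m + 4)*(m)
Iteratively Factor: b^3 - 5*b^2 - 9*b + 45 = (b + 3)*(b^2 - 8*b + 15) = (b - 3)*(b + 3)*(b - 5)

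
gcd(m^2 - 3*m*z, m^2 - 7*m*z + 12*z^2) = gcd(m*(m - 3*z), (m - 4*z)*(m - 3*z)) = -m + 3*z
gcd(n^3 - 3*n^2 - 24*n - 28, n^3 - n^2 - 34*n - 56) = n^2 - 5*n - 14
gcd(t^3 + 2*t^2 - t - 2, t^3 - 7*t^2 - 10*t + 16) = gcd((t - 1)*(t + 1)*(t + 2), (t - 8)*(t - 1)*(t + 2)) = t^2 + t - 2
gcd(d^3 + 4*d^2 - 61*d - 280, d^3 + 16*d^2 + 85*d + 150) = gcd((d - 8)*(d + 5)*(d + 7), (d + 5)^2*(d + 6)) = d + 5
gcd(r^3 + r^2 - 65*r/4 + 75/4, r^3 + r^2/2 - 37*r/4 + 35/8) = r - 5/2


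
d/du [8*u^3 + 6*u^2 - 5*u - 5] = 24*u^2 + 12*u - 5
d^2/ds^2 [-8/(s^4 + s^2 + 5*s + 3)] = 16*((6*s^2 + 1)*(s^4 + s^2 + 5*s + 3) - (4*s^3 + 2*s + 5)^2)/(s^4 + s^2 + 5*s + 3)^3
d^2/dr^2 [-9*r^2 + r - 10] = -18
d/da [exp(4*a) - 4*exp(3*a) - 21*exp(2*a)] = (4*exp(2*a) - 12*exp(a) - 42)*exp(2*a)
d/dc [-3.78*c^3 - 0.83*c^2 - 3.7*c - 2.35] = -11.34*c^2 - 1.66*c - 3.7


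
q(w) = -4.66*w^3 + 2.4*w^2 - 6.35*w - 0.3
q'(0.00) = -6.35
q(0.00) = -0.30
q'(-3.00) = -146.57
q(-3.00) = 166.17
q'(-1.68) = -53.87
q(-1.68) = 39.24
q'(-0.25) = -8.42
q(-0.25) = 1.51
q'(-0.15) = -7.38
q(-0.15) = 0.72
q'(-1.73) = -56.49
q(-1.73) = 42.00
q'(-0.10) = -6.97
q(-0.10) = 0.36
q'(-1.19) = -31.86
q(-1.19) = 18.51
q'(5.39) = -386.63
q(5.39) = -694.51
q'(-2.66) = -118.03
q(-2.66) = 121.28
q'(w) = -13.98*w^2 + 4.8*w - 6.35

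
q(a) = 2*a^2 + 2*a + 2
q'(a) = 4*a + 2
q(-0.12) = 1.79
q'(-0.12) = 1.52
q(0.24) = 2.60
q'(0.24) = 2.96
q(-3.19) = 15.97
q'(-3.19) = -10.76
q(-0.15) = 1.74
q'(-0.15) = 1.40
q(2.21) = 16.19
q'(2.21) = 10.84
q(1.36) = 8.42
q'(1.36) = 7.44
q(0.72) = 4.48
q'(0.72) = 4.88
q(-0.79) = 1.67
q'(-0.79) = -1.16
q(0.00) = 2.00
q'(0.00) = 2.00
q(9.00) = 182.00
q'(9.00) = 38.00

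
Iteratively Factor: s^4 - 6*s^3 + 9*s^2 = (s)*(s^3 - 6*s^2 + 9*s) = s*(s - 3)*(s^2 - 3*s) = s*(s - 3)^2*(s)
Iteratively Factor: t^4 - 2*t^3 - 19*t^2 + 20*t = (t - 1)*(t^3 - t^2 - 20*t) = (t - 5)*(t - 1)*(t^2 + 4*t) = (t - 5)*(t - 1)*(t + 4)*(t)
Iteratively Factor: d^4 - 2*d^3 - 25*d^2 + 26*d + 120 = (d - 3)*(d^3 + d^2 - 22*d - 40) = (d - 3)*(d + 4)*(d^2 - 3*d - 10) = (d - 3)*(d + 2)*(d + 4)*(d - 5)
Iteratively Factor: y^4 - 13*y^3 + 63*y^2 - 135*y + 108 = (y - 3)*(y^3 - 10*y^2 + 33*y - 36) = (y - 3)^2*(y^2 - 7*y + 12) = (y - 3)^3*(y - 4)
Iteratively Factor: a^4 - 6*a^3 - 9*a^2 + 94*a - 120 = (a - 5)*(a^3 - a^2 - 14*a + 24) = (a - 5)*(a + 4)*(a^2 - 5*a + 6) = (a - 5)*(a - 3)*(a + 4)*(a - 2)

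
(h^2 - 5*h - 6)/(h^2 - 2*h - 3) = (h - 6)/(h - 3)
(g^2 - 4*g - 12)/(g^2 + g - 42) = (g + 2)/(g + 7)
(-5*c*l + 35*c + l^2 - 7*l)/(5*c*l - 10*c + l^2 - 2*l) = (-5*c*l + 35*c + l^2 - 7*l)/(5*c*l - 10*c + l^2 - 2*l)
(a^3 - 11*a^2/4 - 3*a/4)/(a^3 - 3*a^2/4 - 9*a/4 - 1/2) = a*(a - 3)/(a^2 - a - 2)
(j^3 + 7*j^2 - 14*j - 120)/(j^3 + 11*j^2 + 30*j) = (j - 4)/j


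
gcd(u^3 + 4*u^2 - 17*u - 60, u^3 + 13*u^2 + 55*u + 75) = u^2 + 8*u + 15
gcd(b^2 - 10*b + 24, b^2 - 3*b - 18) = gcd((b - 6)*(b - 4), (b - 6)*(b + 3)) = b - 6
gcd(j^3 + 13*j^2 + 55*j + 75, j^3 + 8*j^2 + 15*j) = j^2 + 8*j + 15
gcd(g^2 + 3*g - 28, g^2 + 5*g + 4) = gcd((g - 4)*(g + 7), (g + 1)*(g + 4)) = 1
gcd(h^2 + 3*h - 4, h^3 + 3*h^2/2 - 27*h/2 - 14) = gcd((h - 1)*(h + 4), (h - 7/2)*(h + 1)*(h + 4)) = h + 4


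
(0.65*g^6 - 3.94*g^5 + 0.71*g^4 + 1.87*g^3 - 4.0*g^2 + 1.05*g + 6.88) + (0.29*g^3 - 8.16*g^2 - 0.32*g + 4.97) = 0.65*g^6 - 3.94*g^5 + 0.71*g^4 + 2.16*g^3 - 12.16*g^2 + 0.73*g + 11.85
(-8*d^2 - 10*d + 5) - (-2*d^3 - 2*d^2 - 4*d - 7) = 2*d^3 - 6*d^2 - 6*d + 12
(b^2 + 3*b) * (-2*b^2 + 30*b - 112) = -2*b^4 + 24*b^3 - 22*b^2 - 336*b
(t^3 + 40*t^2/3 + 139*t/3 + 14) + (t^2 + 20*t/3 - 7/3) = t^3 + 43*t^2/3 + 53*t + 35/3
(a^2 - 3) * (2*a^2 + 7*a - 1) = 2*a^4 + 7*a^3 - 7*a^2 - 21*a + 3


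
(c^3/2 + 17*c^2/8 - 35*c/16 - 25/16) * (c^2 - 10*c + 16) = c^5/2 - 23*c^4/8 - 247*c^3/16 + 869*c^2/16 - 155*c/8 - 25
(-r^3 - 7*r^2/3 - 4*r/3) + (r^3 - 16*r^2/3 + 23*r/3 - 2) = -23*r^2/3 + 19*r/3 - 2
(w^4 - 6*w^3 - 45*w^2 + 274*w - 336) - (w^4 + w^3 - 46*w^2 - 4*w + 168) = -7*w^3 + w^2 + 278*w - 504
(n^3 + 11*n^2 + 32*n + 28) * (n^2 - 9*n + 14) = n^5 + 2*n^4 - 53*n^3 - 106*n^2 + 196*n + 392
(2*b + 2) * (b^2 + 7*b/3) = 2*b^3 + 20*b^2/3 + 14*b/3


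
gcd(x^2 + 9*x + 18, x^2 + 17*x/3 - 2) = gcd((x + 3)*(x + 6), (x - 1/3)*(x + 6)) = x + 6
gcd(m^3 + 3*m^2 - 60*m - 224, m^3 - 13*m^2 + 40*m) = m - 8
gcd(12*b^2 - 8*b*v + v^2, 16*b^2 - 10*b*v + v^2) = -2*b + v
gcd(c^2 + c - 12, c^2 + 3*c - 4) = c + 4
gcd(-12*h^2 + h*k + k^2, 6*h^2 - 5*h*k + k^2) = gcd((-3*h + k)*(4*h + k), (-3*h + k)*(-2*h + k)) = 3*h - k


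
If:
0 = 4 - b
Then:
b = 4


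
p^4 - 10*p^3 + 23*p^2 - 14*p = p*(p - 7)*(p - 2)*(p - 1)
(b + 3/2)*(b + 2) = b^2 + 7*b/2 + 3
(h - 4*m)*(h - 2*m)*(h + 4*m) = h^3 - 2*h^2*m - 16*h*m^2 + 32*m^3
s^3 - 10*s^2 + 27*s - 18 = (s - 6)*(s - 3)*(s - 1)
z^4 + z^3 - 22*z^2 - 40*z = z*(z - 5)*(z + 2)*(z + 4)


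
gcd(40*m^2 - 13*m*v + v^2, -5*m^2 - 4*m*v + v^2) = -5*m + v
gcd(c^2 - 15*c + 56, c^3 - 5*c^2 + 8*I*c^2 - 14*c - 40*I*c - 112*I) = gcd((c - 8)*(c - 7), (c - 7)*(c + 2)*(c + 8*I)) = c - 7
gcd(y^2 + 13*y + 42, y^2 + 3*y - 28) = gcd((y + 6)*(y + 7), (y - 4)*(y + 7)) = y + 7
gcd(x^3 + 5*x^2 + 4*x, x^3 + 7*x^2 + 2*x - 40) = x + 4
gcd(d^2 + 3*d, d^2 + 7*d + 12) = d + 3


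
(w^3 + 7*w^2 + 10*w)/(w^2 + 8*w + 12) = w*(w + 5)/(w + 6)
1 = 1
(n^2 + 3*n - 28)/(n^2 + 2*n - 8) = (n^2 + 3*n - 28)/(n^2 + 2*n - 8)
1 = 1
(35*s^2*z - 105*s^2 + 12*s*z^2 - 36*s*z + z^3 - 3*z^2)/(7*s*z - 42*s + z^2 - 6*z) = (5*s*z - 15*s + z^2 - 3*z)/(z - 6)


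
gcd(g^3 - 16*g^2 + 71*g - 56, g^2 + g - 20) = 1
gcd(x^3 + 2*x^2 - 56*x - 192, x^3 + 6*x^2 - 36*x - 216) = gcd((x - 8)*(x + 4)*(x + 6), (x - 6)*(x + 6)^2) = x + 6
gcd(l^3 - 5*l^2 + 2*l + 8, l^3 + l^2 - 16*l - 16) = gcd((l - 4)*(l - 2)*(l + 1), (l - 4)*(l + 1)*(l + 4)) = l^2 - 3*l - 4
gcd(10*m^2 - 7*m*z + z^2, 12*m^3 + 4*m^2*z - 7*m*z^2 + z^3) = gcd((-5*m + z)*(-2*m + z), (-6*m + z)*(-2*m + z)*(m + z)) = -2*m + z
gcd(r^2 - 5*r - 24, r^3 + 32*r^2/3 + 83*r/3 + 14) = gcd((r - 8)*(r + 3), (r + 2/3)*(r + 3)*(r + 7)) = r + 3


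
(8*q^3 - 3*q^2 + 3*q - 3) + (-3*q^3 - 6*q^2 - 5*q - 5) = 5*q^3 - 9*q^2 - 2*q - 8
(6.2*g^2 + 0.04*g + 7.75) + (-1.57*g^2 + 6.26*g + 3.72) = 4.63*g^2 + 6.3*g + 11.47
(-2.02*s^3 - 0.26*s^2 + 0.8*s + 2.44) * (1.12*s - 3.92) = -2.2624*s^4 + 7.6272*s^3 + 1.9152*s^2 - 0.4032*s - 9.5648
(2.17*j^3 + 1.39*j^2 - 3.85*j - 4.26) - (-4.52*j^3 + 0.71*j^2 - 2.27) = 6.69*j^3 + 0.68*j^2 - 3.85*j - 1.99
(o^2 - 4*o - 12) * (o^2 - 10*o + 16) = o^4 - 14*o^3 + 44*o^2 + 56*o - 192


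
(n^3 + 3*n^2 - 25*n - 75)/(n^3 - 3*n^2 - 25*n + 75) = (n + 3)/(n - 3)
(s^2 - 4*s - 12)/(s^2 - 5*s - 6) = (s + 2)/(s + 1)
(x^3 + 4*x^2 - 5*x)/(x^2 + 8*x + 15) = x*(x - 1)/(x + 3)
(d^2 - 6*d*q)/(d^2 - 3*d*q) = (d - 6*q)/(d - 3*q)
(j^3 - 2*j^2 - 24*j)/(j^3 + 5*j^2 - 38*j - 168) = j/(j + 7)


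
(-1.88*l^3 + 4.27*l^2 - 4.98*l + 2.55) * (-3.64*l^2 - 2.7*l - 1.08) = 6.8432*l^5 - 10.4668*l^4 + 8.6286*l^3 - 0.447599999999998*l^2 - 1.5066*l - 2.754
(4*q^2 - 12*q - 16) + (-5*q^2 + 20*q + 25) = -q^2 + 8*q + 9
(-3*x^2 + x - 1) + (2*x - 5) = -3*x^2 + 3*x - 6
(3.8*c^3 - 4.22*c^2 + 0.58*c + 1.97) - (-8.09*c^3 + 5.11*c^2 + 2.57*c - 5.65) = 11.89*c^3 - 9.33*c^2 - 1.99*c + 7.62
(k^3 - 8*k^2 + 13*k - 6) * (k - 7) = k^4 - 15*k^3 + 69*k^2 - 97*k + 42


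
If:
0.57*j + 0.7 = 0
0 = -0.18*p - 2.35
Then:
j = -1.23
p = -13.06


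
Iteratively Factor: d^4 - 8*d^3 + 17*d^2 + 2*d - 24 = (d - 2)*(d^3 - 6*d^2 + 5*d + 12) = (d - 4)*(d - 2)*(d^2 - 2*d - 3) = (d - 4)*(d - 3)*(d - 2)*(d + 1)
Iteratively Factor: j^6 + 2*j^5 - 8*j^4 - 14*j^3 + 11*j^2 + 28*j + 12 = (j + 1)*(j^5 + j^4 - 9*j^3 - 5*j^2 + 16*j + 12) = (j + 1)^2*(j^4 - 9*j^2 + 4*j + 12) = (j + 1)^3*(j^3 - j^2 - 8*j + 12) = (j - 2)*(j + 1)^3*(j^2 + j - 6) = (j - 2)*(j + 1)^3*(j + 3)*(j - 2)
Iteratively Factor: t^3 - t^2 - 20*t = (t)*(t^2 - t - 20) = t*(t - 5)*(t + 4)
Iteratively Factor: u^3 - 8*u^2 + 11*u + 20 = (u + 1)*(u^2 - 9*u + 20) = (u - 5)*(u + 1)*(u - 4)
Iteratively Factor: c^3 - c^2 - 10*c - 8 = (c + 2)*(c^2 - 3*c - 4) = (c - 4)*(c + 2)*(c + 1)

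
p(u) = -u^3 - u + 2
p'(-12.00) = -433.00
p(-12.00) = 1742.00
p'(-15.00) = -676.00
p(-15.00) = 3392.00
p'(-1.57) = -8.39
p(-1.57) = 7.44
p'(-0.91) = -3.48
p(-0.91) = 3.66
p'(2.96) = -27.28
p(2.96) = -26.89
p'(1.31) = -6.15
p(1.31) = -1.56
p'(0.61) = -2.12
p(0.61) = 1.16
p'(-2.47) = -19.30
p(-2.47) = 19.54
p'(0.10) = -1.03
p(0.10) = 1.90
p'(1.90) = -11.83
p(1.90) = -6.76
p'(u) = -3*u^2 - 1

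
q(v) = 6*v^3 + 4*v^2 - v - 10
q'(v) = 18*v^2 + 8*v - 1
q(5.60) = 1163.54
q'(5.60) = 608.28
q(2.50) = 106.25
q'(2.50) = 131.50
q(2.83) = 155.20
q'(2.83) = 165.80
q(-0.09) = -9.88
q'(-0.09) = -1.57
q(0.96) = -1.97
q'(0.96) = 23.27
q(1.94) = 46.92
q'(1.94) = 82.26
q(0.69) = -6.81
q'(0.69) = 13.09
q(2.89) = 165.34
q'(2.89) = 172.46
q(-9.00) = -4051.00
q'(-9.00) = 1385.00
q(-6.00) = -1156.00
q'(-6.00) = 599.00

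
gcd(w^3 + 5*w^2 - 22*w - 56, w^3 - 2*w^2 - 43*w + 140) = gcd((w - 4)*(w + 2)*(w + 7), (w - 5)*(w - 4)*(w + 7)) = w^2 + 3*w - 28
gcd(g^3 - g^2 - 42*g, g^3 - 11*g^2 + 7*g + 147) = g - 7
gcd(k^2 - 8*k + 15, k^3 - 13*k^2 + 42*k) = 1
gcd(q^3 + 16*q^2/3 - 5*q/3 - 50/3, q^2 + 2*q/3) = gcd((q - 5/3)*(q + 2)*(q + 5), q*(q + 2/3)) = 1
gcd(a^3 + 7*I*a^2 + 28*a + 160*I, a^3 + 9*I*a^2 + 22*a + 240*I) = a^2 + 3*I*a + 40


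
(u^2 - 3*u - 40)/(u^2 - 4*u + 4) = (u^2 - 3*u - 40)/(u^2 - 4*u + 4)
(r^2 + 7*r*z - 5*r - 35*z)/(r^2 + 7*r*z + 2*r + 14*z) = (r - 5)/(r + 2)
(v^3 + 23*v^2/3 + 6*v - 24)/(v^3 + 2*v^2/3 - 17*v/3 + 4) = (v + 6)/(v - 1)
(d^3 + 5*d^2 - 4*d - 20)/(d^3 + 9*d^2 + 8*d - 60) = (d + 2)/(d + 6)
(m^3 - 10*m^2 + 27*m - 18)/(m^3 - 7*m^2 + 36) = (m - 1)/(m + 2)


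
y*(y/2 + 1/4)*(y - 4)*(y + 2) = y^4/2 - 3*y^3/4 - 9*y^2/2 - 2*y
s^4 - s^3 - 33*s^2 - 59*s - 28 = (s - 7)*(s + 1)^2*(s + 4)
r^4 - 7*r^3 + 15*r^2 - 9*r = r*(r - 3)^2*(r - 1)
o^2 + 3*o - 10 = (o - 2)*(o + 5)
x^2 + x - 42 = (x - 6)*(x + 7)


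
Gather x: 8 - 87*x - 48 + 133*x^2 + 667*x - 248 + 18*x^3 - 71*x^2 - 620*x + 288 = 18*x^3 + 62*x^2 - 40*x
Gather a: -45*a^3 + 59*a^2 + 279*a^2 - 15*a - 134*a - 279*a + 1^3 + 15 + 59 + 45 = -45*a^3 + 338*a^2 - 428*a + 120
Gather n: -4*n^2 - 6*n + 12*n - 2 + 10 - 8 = -4*n^2 + 6*n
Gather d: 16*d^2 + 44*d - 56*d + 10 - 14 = 16*d^2 - 12*d - 4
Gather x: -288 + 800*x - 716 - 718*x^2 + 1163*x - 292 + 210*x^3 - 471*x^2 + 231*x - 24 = 210*x^3 - 1189*x^2 + 2194*x - 1320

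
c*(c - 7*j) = c^2 - 7*c*j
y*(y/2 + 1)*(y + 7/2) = y^3/2 + 11*y^2/4 + 7*y/2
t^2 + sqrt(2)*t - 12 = (t - 2*sqrt(2))*(t + 3*sqrt(2))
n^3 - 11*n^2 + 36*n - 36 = (n - 6)*(n - 3)*(n - 2)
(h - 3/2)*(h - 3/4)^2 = h^3 - 3*h^2 + 45*h/16 - 27/32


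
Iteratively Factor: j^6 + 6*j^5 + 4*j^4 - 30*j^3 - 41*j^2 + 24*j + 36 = (j - 1)*(j^5 + 7*j^4 + 11*j^3 - 19*j^2 - 60*j - 36) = (j - 1)*(j + 3)*(j^4 + 4*j^3 - j^2 - 16*j - 12) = (j - 1)*(j + 3)^2*(j^3 + j^2 - 4*j - 4) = (j - 1)*(j + 2)*(j + 3)^2*(j^2 - j - 2) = (j - 2)*(j - 1)*(j + 2)*(j + 3)^2*(j + 1)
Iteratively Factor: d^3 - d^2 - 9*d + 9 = (d + 3)*(d^2 - 4*d + 3) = (d - 3)*(d + 3)*(d - 1)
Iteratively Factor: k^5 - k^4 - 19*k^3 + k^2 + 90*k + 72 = (k - 4)*(k^4 + 3*k^3 - 7*k^2 - 27*k - 18) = (k - 4)*(k + 2)*(k^3 + k^2 - 9*k - 9) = (k - 4)*(k + 2)*(k + 3)*(k^2 - 2*k - 3) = (k - 4)*(k - 3)*(k + 2)*(k + 3)*(k + 1)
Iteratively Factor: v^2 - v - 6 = (v - 3)*(v + 2)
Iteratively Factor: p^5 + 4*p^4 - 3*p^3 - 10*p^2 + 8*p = (p - 1)*(p^4 + 5*p^3 + 2*p^2 - 8*p) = (p - 1)*(p + 2)*(p^3 + 3*p^2 - 4*p) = (p - 1)*(p + 2)*(p + 4)*(p^2 - p) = p*(p - 1)*(p + 2)*(p + 4)*(p - 1)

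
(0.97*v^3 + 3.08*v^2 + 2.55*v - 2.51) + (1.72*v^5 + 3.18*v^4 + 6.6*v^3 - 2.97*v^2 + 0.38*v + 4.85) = 1.72*v^5 + 3.18*v^4 + 7.57*v^3 + 0.11*v^2 + 2.93*v + 2.34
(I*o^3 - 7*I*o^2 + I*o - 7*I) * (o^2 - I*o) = I*o^5 + o^4 - 7*I*o^4 - 7*o^3 + I*o^3 + o^2 - 7*I*o^2 - 7*o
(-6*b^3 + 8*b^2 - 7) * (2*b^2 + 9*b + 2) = -12*b^5 - 38*b^4 + 60*b^3 + 2*b^2 - 63*b - 14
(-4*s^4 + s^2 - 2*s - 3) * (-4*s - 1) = 16*s^5 + 4*s^4 - 4*s^3 + 7*s^2 + 14*s + 3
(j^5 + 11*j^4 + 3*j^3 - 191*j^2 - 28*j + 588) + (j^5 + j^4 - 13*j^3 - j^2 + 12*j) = 2*j^5 + 12*j^4 - 10*j^3 - 192*j^2 - 16*j + 588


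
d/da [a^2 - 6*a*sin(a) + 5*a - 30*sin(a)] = -6*a*cos(a) + 2*a - 6*sin(a) - 30*cos(a) + 5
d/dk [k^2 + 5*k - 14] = 2*k + 5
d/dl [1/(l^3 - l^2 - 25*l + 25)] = (-3*l^2 + 2*l + 25)/(l^3 - l^2 - 25*l + 25)^2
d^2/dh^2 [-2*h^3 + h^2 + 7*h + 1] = 2 - 12*h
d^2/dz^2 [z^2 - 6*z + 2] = 2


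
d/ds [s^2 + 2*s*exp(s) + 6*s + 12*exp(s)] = 2*s*exp(s) + 2*s + 14*exp(s) + 6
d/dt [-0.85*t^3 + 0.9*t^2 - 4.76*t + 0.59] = -2.55*t^2 + 1.8*t - 4.76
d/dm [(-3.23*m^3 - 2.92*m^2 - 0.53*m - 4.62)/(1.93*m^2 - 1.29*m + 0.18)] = (-6.2339*m^4 + 8.3334*m^3 + 3.0455*m^2 + 16.782*m - 6.0552)/(3.7249*m^4 - 4.9794*m^3 + 2.3589*m^2 - 0.4644*m + 0.0324)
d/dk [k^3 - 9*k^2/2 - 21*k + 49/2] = 3*k^2 - 9*k - 21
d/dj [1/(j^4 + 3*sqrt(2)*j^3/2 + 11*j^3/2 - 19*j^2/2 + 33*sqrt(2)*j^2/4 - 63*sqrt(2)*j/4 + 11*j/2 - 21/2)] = 4*(-16*j^3 - 66*j^2 - 18*sqrt(2)*j^2 - 66*sqrt(2)*j + 76*j - 22 + 63*sqrt(2))/(4*j^4 + 6*sqrt(2)*j^3 + 22*j^3 - 38*j^2 + 33*sqrt(2)*j^2 - 63*sqrt(2)*j + 22*j - 42)^2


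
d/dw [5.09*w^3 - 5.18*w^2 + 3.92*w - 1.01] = 15.27*w^2 - 10.36*w + 3.92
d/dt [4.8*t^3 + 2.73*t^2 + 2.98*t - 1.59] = 14.4*t^2 + 5.46*t + 2.98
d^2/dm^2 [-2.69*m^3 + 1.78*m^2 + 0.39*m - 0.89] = 3.56 - 16.14*m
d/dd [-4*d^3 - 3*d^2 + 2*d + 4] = -12*d^2 - 6*d + 2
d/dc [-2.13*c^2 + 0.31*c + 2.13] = 0.31 - 4.26*c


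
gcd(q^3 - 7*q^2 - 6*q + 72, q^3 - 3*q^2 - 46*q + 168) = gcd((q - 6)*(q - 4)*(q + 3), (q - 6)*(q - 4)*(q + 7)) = q^2 - 10*q + 24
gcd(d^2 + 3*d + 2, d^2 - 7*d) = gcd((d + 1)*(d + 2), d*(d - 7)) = 1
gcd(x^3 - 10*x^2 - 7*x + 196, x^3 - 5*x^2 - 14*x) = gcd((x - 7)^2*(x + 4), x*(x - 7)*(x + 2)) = x - 7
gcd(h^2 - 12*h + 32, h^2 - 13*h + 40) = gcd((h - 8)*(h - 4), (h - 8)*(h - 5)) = h - 8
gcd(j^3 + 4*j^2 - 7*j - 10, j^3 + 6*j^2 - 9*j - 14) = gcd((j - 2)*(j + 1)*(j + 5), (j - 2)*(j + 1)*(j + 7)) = j^2 - j - 2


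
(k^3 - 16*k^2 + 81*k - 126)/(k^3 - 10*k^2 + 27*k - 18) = (k - 7)/(k - 1)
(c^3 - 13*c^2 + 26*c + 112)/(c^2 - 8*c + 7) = (c^2 - 6*c - 16)/(c - 1)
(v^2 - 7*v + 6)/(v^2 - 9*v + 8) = (v - 6)/(v - 8)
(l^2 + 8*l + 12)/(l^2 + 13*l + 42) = (l + 2)/(l + 7)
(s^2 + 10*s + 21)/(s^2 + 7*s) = (s + 3)/s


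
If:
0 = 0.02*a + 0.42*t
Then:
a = -21.0*t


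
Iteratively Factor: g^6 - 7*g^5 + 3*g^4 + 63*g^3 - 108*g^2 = (g - 3)*(g^5 - 4*g^4 - 9*g^3 + 36*g^2) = (g - 3)*(g + 3)*(g^4 - 7*g^3 + 12*g^2) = g*(g - 3)*(g + 3)*(g^3 - 7*g^2 + 12*g) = g^2*(g - 3)*(g + 3)*(g^2 - 7*g + 12) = g^2*(g - 4)*(g - 3)*(g + 3)*(g - 3)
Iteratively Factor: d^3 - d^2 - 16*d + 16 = (d - 1)*(d^2 - 16) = (d - 4)*(d - 1)*(d + 4)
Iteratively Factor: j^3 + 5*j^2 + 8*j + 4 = (j + 2)*(j^2 + 3*j + 2) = (j + 2)^2*(j + 1)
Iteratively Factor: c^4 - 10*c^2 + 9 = (c + 1)*(c^3 - c^2 - 9*c + 9) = (c + 1)*(c + 3)*(c^2 - 4*c + 3) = (c - 1)*(c + 1)*(c + 3)*(c - 3)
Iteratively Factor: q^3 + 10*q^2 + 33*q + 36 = (q + 3)*(q^2 + 7*q + 12) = (q + 3)^2*(q + 4)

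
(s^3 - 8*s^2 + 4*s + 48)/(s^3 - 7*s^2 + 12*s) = (s^2 - 4*s - 12)/(s*(s - 3))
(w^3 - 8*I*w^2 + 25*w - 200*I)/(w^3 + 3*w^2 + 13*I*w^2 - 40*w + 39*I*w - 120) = (w^2 - 13*I*w - 40)/(w^2 + w*(3 + 8*I) + 24*I)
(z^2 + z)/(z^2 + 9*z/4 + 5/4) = 4*z/(4*z + 5)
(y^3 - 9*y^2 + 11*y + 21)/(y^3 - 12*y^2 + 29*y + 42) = (y - 3)/(y - 6)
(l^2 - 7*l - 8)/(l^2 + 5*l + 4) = (l - 8)/(l + 4)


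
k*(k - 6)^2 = k^3 - 12*k^2 + 36*k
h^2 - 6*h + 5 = (h - 5)*(h - 1)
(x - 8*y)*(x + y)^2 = x^3 - 6*x^2*y - 15*x*y^2 - 8*y^3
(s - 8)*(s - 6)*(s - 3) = s^3 - 17*s^2 + 90*s - 144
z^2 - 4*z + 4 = (z - 2)^2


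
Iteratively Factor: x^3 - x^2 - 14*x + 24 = (x - 3)*(x^2 + 2*x - 8) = (x - 3)*(x - 2)*(x + 4)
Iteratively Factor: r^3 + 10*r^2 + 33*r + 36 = (r + 4)*(r^2 + 6*r + 9) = (r + 3)*(r + 4)*(r + 3)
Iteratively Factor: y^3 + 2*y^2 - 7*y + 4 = (y - 1)*(y^2 + 3*y - 4) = (y - 1)*(y + 4)*(y - 1)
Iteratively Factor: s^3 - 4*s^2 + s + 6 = (s - 3)*(s^2 - s - 2) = (s - 3)*(s + 1)*(s - 2)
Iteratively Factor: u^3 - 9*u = (u)*(u^2 - 9) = u*(u - 3)*(u + 3)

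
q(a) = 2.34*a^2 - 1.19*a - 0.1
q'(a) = 4.68*a - 1.19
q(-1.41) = 6.23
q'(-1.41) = -7.79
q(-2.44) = 16.74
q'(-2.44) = -12.61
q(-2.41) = 16.36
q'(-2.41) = -12.47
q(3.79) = 29.00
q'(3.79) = 16.55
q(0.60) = 0.03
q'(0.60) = 1.62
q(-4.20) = 46.18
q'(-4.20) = -20.85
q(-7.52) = 141.18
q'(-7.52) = -36.38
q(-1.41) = 6.23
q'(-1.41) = -7.79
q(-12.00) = 351.14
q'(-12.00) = -57.35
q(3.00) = 17.39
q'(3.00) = 12.85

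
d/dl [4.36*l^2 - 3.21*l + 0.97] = 8.72*l - 3.21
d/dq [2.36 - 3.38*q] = -3.38000000000000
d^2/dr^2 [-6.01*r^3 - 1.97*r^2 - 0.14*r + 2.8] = -36.06*r - 3.94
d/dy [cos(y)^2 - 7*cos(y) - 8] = (7 - 2*cos(y))*sin(y)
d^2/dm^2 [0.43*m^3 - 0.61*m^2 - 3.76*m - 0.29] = 2.58*m - 1.22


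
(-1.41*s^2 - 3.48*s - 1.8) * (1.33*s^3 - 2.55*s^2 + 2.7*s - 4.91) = -1.8753*s^5 - 1.0329*s^4 + 2.673*s^3 + 2.1171*s^2 + 12.2268*s + 8.838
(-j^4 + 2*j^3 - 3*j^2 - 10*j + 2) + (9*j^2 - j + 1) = -j^4 + 2*j^3 + 6*j^2 - 11*j + 3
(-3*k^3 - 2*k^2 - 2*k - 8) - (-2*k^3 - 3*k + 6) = -k^3 - 2*k^2 + k - 14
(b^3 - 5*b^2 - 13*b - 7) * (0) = 0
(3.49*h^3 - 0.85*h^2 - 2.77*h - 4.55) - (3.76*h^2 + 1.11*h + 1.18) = 3.49*h^3 - 4.61*h^2 - 3.88*h - 5.73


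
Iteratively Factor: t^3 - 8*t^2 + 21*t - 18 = (t - 3)*(t^2 - 5*t + 6) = (t - 3)^2*(t - 2)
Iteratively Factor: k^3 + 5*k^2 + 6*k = (k)*(k^2 + 5*k + 6) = k*(k + 3)*(k + 2)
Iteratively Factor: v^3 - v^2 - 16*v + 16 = (v - 1)*(v^2 - 16) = (v - 4)*(v - 1)*(v + 4)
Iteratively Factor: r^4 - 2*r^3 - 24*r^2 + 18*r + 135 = (r + 3)*(r^3 - 5*r^2 - 9*r + 45) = (r - 5)*(r + 3)*(r^2 - 9) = (r - 5)*(r + 3)^2*(r - 3)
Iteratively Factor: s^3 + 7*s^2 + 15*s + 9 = (s + 3)*(s^2 + 4*s + 3) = (s + 3)^2*(s + 1)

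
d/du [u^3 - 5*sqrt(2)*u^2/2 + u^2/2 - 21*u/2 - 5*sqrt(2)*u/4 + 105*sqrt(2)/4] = 3*u^2 - 5*sqrt(2)*u + u - 21/2 - 5*sqrt(2)/4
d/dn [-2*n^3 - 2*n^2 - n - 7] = -6*n^2 - 4*n - 1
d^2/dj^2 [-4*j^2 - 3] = -8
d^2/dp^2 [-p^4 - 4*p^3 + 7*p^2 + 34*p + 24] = -12*p^2 - 24*p + 14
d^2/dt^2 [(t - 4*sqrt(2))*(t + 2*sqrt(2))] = 2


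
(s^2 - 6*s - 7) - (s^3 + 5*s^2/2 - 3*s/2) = -s^3 - 3*s^2/2 - 9*s/2 - 7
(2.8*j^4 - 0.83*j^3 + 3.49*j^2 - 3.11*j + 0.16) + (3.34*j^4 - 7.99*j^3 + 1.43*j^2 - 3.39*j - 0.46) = 6.14*j^4 - 8.82*j^3 + 4.92*j^2 - 6.5*j - 0.3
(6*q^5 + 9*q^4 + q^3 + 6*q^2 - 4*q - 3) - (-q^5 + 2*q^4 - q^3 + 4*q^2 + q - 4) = 7*q^5 + 7*q^4 + 2*q^3 + 2*q^2 - 5*q + 1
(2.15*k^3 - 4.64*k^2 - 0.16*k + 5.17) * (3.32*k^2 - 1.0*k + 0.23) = 7.138*k^5 - 17.5548*k^4 + 4.6033*k^3 + 16.2572*k^2 - 5.2068*k + 1.1891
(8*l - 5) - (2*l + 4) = 6*l - 9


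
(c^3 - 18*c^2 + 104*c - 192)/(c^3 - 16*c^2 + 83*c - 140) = (c^2 - 14*c + 48)/(c^2 - 12*c + 35)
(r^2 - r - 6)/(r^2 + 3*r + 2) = (r - 3)/(r + 1)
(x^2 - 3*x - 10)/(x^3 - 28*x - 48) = (x - 5)/(x^2 - 2*x - 24)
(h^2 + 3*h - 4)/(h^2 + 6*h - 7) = (h + 4)/(h + 7)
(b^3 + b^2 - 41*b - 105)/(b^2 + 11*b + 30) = (b^2 - 4*b - 21)/(b + 6)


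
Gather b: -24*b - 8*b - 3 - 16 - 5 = -32*b - 24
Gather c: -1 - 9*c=-9*c - 1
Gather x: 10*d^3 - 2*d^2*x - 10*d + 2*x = 10*d^3 - 10*d + x*(2 - 2*d^2)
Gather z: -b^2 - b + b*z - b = -b^2 + b*z - 2*b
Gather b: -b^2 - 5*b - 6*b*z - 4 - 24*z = -b^2 + b*(-6*z - 5) - 24*z - 4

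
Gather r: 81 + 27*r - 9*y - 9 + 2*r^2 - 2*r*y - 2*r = 2*r^2 + r*(25 - 2*y) - 9*y + 72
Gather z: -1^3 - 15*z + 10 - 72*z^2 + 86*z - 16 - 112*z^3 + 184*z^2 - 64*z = -112*z^3 + 112*z^2 + 7*z - 7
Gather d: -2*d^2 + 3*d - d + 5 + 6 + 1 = -2*d^2 + 2*d + 12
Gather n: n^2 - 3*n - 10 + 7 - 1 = n^2 - 3*n - 4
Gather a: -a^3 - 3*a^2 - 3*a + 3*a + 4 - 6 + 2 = -a^3 - 3*a^2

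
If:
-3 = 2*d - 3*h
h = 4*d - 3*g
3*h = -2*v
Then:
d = -v - 3/2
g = -10*v/9 - 2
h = -2*v/3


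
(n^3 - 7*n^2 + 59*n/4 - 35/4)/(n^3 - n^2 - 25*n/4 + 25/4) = (2*n - 7)/(2*n + 5)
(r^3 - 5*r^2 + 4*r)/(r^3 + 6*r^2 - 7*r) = (r - 4)/(r + 7)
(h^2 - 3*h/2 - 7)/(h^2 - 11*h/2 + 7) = (h + 2)/(h - 2)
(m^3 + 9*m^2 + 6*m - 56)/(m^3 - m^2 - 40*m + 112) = (m^2 + 2*m - 8)/(m^2 - 8*m + 16)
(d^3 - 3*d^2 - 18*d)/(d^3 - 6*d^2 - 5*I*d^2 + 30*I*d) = (d + 3)/(d - 5*I)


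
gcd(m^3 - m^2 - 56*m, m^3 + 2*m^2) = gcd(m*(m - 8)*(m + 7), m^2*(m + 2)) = m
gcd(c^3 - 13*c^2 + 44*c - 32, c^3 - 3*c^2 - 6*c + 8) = c^2 - 5*c + 4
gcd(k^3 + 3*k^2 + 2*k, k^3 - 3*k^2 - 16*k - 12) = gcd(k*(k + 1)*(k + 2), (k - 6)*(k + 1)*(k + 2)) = k^2 + 3*k + 2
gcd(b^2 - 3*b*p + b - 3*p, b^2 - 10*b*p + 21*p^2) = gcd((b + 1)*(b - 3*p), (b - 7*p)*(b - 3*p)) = -b + 3*p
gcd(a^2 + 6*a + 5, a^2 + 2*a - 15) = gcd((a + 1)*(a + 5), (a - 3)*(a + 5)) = a + 5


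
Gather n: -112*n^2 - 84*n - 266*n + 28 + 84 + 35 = -112*n^2 - 350*n + 147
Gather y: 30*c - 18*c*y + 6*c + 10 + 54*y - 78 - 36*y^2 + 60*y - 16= 36*c - 36*y^2 + y*(114 - 18*c) - 84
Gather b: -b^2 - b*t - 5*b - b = -b^2 + b*(-t - 6)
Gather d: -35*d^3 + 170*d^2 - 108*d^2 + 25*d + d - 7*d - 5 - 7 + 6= -35*d^3 + 62*d^2 + 19*d - 6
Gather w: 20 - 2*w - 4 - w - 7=9 - 3*w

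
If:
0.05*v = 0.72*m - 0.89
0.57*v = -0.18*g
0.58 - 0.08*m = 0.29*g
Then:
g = 1.67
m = 1.20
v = -0.53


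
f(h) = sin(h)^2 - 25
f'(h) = 2*sin(h)*cos(h)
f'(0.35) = 0.64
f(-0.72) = -24.57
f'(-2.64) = 0.84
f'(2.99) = -0.30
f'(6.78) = 0.84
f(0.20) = -24.96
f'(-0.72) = -0.99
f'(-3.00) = 0.28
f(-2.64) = -24.77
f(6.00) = -24.92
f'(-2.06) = 0.83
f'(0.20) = 0.39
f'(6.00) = -0.54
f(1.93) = -24.12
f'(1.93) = -0.66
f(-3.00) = -24.98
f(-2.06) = -24.22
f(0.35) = -24.88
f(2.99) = -24.98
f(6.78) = -24.77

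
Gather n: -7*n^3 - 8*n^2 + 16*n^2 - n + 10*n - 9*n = -7*n^3 + 8*n^2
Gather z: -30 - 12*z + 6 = -12*z - 24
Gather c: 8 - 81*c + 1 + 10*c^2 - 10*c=10*c^2 - 91*c + 9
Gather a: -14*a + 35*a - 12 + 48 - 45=21*a - 9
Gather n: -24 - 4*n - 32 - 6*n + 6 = -10*n - 50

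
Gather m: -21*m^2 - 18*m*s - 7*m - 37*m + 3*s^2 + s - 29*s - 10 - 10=-21*m^2 + m*(-18*s - 44) + 3*s^2 - 28*s - 20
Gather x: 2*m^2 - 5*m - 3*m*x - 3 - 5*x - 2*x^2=2*m^2 - 5*m - 2*x^2 + x*(-3*m - 5) - 3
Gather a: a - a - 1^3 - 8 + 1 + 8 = 0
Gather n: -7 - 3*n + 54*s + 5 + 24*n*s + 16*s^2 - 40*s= n*(24*s - 3) + 16*s^2 + 14*s - 2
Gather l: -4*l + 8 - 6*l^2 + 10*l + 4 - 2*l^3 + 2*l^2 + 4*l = -2*l^3 - 4*l^2 + 10*l + 12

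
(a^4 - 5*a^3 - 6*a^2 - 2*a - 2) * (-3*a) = -3*a^5 + 15*a^4 + 18*a^3 + 6*a^2 + 6*a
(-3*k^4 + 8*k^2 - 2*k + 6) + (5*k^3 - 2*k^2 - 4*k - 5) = -3*k^4 + 5*k^3 + 6*k^2 - 6*k + 1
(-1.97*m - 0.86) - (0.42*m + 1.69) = -2.39*m - 2.55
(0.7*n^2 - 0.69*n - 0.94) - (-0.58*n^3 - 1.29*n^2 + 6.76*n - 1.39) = 0.58*n^3 + 1.99*n^2 - 7.45*n + 0.45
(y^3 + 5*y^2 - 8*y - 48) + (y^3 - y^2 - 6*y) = 2*y^3 + 4*y^2 - 14*y - 48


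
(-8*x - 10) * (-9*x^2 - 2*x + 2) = 72*x^3 + 106*x^2 + 4*x - 20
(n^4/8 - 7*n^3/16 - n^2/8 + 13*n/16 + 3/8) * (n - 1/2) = n^5/8 - n^4/2 + 3*n^3/32 + 7*n^2/8 - n/32 - 3/16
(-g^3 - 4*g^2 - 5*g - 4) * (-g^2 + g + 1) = g^5 + 3*g^4 - 5*g^2 - 9*g - 4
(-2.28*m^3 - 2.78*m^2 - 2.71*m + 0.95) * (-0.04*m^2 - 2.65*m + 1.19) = 0.0912*m^5 + 6.1532*m^4 + 4.7622*m^3 + 3.8353*m^2 - 5.7424*m + 1.1305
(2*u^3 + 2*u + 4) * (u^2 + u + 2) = 2*u^5 + 2*u^4 + 6*u^3 + 6*u^2 + 8*u + 8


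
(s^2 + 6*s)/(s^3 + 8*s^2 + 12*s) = 1/(s + 2)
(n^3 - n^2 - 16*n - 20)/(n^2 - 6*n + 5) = (n^2 + 4*n + 4)/(n - 1)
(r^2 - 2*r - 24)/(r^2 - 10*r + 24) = (r + 4)/(r - 4)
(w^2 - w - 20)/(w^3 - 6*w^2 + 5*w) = (w + 4)/(w*(w - 1))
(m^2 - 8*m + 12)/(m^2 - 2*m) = (m - 6)/m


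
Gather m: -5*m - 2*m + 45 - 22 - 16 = 7 - 7*m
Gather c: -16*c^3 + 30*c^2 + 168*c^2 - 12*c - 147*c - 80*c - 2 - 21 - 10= -16*c^3 + 198*c^2 - 239*c - 33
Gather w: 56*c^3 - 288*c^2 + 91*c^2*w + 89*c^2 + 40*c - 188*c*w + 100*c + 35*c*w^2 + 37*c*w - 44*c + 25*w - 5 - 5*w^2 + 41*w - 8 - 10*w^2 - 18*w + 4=56*c^3 - 199*c^2 + 96*c + w^2*(35*c - 15) + w*(91*c^2 - 151*c + 48) - 9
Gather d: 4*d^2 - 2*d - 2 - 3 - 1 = 4*d^2 - 2*d - 6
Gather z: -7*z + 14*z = 7*z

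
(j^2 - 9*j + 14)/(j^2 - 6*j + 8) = (j - 7)/(j - 4)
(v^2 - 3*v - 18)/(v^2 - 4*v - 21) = (v - 6)/(v - 7)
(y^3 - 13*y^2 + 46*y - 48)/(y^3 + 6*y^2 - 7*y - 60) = (y^2 - 10*y + 16)/(y^2 + 9*y + 20)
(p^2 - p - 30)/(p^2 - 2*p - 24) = (p + 5)/(p + 4)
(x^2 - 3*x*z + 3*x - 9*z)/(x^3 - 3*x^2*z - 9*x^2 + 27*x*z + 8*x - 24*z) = (x + 3)/(x^2 - 9*x + 8)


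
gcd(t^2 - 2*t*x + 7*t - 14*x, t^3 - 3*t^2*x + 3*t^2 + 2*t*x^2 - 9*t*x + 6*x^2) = -t + 2*x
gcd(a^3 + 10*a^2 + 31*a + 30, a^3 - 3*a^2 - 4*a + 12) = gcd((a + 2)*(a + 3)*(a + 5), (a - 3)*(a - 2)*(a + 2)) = a + 2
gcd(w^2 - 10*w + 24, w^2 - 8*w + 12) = w - 6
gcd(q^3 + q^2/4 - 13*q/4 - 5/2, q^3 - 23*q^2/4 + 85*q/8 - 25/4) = q - 2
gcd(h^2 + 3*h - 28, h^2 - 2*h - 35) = 1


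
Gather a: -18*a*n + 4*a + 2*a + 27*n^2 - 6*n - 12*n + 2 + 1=a*(6 - 18*n) + 27*n^2 - 18*n + 3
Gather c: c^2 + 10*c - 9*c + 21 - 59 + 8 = c^2 + c - 30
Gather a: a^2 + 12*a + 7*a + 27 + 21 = a^2 + 19*a + 48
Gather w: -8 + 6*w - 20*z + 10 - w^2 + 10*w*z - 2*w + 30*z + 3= -w^2 + w*(10*z + 4) + 10*z + 5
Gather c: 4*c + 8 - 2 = 4*c + 6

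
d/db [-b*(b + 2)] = -2*b - 2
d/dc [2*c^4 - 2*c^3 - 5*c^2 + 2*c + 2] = 8*c^3 - 6*c^2 - 10*c + 2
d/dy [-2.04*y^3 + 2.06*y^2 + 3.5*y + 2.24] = -6.12*y^2 + 4.12*y + 3.5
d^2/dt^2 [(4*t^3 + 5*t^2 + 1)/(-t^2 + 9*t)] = 6*(-123*t^3 - t^2 + 9*t - 27)/(t^3*(t^3 - 27*t^2 + 243*t - 729))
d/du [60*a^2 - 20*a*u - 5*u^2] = -20*a - 10*u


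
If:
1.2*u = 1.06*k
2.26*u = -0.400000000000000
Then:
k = -0.20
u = -0.18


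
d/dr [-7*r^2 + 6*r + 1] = 6 - 14*r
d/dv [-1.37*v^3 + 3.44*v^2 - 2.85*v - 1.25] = -4.11*v^2 + 6.88*v - 2.85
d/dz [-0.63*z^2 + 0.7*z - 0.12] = 0.7 - 1.26*z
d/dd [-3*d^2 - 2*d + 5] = -6*d - 2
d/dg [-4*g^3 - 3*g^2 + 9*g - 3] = -12*g^2 - 6*g + 9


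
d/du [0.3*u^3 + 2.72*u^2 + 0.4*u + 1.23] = 0.9*u^2 + 5.44*u + 0.4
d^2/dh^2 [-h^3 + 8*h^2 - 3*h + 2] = 16 - 6*h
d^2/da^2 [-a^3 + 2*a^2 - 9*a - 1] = 4 - 6*a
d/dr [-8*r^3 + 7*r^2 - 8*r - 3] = -24*r^2 + 14*r - 8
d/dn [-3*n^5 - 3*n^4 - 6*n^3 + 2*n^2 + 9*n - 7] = -15*n^4 - 12*n^3 - 18*n^2 + 4*n + 9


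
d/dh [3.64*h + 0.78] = 3.64000000000000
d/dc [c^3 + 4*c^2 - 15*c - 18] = 3*c^2 + 8*c - 15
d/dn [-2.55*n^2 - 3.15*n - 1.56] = -5.1*n - 3.15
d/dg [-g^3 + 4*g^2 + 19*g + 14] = -3*g^2 + 8*g + 19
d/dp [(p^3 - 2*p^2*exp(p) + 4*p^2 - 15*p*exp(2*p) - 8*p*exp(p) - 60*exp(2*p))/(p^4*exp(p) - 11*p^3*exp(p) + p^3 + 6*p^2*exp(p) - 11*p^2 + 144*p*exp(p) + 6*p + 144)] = ((-p^3 + 2*p^2*exp(p) - 4*p^2 + 15*p*exp(2*p) + 8*p*exp(p) + 60*exp(2*p))*(p^4*exp(p) - 7*p^3*exp(p) - 27*p^2*exp(p) + 3*p^2 + 156*p*exp(p) - 22*p + 144*exp(p) + 6) + (-2*p^2*exp(p) + 3*p^2 - 30*p*exp(2*p) - 12*p*exp(p) + 8*p - 135*exp(2*p) - 8*exp(p))*(p^4*exp(p) - 11*p^3*exp(p) + p^3 + 6*p^2*exp(p) - 11*p^2 + 144*p*exp(p) + 6*p + 144))/(p^4*exp(p) - 11*p^3*exp(p) + p^3 + 6*p^2*exp(p) - 11*p^2 + 144*p*exp(p) + 6*p + 144)^2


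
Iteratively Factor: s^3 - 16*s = (s)*(s^2 - 16) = s*(s + 4)*(s - 4)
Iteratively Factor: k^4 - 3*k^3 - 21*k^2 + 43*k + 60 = (k - 3)*(k^3 - 21*k - 20) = (k - 3)*(k + 4)*(k^2 - 4*k - 5) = (k - 3)*(k + 1)*(k + 4)*(k - 5)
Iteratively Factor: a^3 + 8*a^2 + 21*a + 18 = (a + 2)*(a^2 + 6*a + 9) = (a + 2)*(a + 3)*(a + 3)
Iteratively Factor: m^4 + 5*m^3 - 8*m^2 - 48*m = (m)*(m^3 + 5*m^2 - 8*m - 48) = m*(m - 3)*(m^2 + 8*m + 16) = m*(m - 3)*(m + 4)*(m + 4)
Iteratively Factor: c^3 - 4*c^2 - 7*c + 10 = (c - 1)*(c^2 - 3*c - 10) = (c - 5)*(c - 1)*(c + 2)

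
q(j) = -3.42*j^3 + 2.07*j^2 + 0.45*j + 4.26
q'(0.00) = 0.45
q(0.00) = 4.26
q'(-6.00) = -393.75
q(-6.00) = 814.80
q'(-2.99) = -103.65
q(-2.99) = 112.84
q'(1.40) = -13.86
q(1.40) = -0.44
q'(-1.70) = -36.24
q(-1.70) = 26.28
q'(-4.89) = -265.13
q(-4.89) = 451.46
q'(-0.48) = -3.90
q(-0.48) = 4.90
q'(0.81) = -2.93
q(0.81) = 4.17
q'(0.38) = 0.54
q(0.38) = 4.54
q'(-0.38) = -2.60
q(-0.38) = 4.58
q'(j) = -10.26*j^2 + 4.14*j + 0.45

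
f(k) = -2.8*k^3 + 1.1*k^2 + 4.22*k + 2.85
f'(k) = -8.4*k^2 + 2.2*k + 4.22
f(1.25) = 4.38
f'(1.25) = -6.16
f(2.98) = -48.90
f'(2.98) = -63.82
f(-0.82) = 1.67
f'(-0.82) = -3.23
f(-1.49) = 8.27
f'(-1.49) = -17.71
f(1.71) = -0.72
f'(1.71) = -16.58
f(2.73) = -34.40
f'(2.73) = -52.38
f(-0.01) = 2.81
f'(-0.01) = 4.20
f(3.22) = -65.64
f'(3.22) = -75.79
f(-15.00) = 9637.05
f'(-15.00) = -1918.78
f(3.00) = -50.19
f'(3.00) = -64.78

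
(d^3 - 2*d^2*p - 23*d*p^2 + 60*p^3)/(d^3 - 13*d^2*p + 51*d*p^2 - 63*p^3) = (d^2 + d*p - 20*p^2)/(d^2 - 10*d*p + 21*p^2)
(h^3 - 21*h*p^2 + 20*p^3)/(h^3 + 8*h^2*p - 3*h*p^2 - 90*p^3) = (-h^2 + 5*h*p - 4*p^2)/(-h^2 - 3*h*p + 18*p^2)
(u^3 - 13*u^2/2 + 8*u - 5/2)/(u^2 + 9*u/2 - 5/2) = (u^2 - 6*u + 5)/(u + 5)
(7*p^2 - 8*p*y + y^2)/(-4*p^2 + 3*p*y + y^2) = (-7*p + y)/(4*p + y)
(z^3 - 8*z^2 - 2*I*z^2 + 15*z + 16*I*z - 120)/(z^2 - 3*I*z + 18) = (z^2 - z*(8 + 5*I) + 40*I)/(z - 6*I)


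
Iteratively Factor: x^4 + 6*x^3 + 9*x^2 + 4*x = (x + 1)*(x^3 + 5*x^2 + 4*x) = (x + 1)^2*(x^2 + 4*x) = x*(x + 1)^2*(x + 4)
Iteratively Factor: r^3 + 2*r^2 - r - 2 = (r + 2)*(r^2 - 1) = (r - 1)*(r + 2)*(r + 1)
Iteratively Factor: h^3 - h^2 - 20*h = (h - 5)*(h^2 + 4*h) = h*(h - 5)*(h + 4)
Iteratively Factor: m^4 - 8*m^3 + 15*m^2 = (m)*(m^3 - 8*m^2 + 15*m) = m*(m - 3)*(m^2 - 5*m) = m^2*(m - 3)*(m - 5)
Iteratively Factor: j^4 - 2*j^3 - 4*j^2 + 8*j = (j - 2)*(j^3 - 4*j) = (j - 2)^2*(j^2 + 2*j) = (j - 2)^2*(j + 2)*(j)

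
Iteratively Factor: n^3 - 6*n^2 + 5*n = (n)*(n^2 - 6*n + 5) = n*(n - 5)*(n - 1)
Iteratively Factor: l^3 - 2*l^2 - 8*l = (l)*(l^2 - 2*l - 8) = l*(l - 4)*(l + 2)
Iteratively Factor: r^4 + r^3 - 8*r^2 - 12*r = (r + 2)*(r^3 - r^2 - 6*r) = (r - 3)*(r + 2)*(r^2 + 2*r) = (r - 3)*(r + 2)^2*(r)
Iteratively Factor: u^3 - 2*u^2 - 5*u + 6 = (u + 2)*(u^2 - 4*u + 3) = (u - 3)*(u + 2)*(u - 1)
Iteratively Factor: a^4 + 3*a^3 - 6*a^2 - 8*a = (a)*(a^3 + 3*a^2 - 6*a - 8) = a*(a - 2)*(a^2 + 5*a + 4) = a*(a - 2)*(a + 1)*(a + 4)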